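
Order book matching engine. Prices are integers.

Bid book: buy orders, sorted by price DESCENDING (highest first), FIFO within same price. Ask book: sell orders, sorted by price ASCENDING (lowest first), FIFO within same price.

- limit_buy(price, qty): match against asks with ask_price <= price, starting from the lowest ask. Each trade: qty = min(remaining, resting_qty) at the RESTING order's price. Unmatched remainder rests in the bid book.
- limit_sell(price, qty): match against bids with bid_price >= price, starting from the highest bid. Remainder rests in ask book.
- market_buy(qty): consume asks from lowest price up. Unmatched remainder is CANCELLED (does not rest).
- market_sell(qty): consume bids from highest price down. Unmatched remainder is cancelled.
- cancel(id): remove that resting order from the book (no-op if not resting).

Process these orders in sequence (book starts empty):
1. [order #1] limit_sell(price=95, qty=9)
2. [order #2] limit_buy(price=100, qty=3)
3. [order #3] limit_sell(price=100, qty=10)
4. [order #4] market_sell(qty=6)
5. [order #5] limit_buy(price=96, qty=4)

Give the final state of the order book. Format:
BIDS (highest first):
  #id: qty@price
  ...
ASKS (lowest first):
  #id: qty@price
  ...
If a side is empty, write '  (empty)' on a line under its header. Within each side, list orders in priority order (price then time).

After op 1 [order #1] limit_sell(price=95, qty=9): fills=none; bids=[-] asks=[#1:9@95]
After op 2 [order #2] limit_buy(price=100, qty=3): fills=#2x#1:3@95; bids=[-] asks=[#1:6@95]
After op 3 [order #3] limit_sell(price=100, qty=10): fills=none; bids=[-] asks=[#1:6@95 #3:10@100]
After op 4 [order #4] market_sell(qty=6): fills=none; bids=[-] asks=[#1:6@95 #3:10@100]
After op 5 [order #5] limit_buy(price=96, qty=4): fills=#5x#1:4@95; bids=[-] asks=[#1:2@95 #3:10@100]

Answer: BIDS (highest first):
  (empty)
ASKS (lowest first):
  #1: 2@95
  #3: 10@100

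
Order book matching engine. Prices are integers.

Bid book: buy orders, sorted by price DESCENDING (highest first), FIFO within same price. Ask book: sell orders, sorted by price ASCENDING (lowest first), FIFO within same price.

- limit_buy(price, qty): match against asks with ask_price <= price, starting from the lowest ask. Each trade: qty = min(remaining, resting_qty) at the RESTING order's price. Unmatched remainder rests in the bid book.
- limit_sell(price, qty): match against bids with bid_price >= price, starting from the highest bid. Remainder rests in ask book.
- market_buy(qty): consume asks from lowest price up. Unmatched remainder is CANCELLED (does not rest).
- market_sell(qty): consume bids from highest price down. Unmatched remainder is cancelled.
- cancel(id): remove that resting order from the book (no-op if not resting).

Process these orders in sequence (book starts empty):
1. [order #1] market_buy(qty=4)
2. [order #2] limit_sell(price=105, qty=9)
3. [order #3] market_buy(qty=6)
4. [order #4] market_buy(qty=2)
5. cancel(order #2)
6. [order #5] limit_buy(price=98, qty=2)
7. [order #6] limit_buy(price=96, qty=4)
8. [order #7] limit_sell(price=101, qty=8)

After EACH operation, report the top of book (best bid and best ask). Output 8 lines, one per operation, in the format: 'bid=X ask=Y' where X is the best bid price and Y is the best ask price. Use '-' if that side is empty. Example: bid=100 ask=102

After op 1 [order #1] market_buy(qty=4): fills=none; bids=[-] asks=[-]
After op 2 [order #2] limit_sell(price=105, qty=9): fills=none; bids=[-] asks=[#2:9@105]
After op 3 [order #3] market_buy(qty=6): fills=#3x#2:6@105; bids=[-] asks=[#2:3@105]
After op 4 [order #4] market_buy(qty=2): fills=#4x#2:2@105; bids=[-] asks=[#2:1@105]
After op 5 cancel(order #2): fills=none; bids=[-] asks=[-]
After op 6 [order #5] limit_buy(price=98, qty=2): fills=none; bids=[#5:2@98] asks=[-]
After op 7 [order #6] limit_buy(price=96, qty=4): fills=none; bids=[#5:2@98 #6:4@96] asks=[-]
After op 8 [order #7] limit_sell(price=101, qty=8): fills=none; bids=[#5:2@98 #6:4@96] asks=[#7:8@101]

Answer: bid=- ask=-
bid=- ask=105
bid=- ask=105
bid=- ask=105
bid=- ask=-
bid=98 ask=-
bid=98 ask=-
bid=98 ask=101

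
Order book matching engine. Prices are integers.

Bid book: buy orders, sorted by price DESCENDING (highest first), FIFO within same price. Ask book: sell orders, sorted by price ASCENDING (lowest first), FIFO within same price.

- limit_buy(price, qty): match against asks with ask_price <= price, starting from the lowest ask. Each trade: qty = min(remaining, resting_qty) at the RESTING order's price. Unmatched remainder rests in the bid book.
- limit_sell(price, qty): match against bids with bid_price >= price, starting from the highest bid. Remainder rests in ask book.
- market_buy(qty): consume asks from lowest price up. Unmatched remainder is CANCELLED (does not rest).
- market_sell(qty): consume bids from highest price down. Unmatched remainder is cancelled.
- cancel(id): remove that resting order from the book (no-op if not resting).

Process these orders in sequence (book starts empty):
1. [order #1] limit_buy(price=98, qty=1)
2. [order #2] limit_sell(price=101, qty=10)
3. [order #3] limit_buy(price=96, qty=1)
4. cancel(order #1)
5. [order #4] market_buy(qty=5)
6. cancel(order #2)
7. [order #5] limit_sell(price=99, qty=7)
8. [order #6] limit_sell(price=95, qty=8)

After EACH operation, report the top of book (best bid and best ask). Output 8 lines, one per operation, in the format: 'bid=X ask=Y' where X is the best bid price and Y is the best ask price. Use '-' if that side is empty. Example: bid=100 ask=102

After op 1 [order #1] limit_buy(price=98, qty=1): fills=none; bids=[#1:1@98] asks=[-]
After op 2 [order #2] limit_sell(price=101, qty=10): fills=none; bids=[#1:1@98] asks=[#2:10@101]
After op 3 [order #3] limit_buy(price=96, qty=1): fills=none; bids=[#1:1@98 #3:1@96] asks=[#2:10@101]
After op 4 cancel(order #1): fills=none; bids=[#3:1@96] asks=[#2:10@101]
After op 5 [order #4] market_buy(qty=5): fills=#4x#2:5@101; bids=[#3:1@96] asks=[#2:5@101]
After op 6 cancel(order #2): fills=none; bids=[#3:1@96] asks=[-]
After op 7 [order #5] limit_sell(price=99, qty=7): fills=none; bids=[#3:1@96] asks=[#5:7@99]
After op 8 [order #6] limit_sell(price=95, qty=8): fills=#3x#6:1@96; bids=[-] asks=[#6:7@95 #5:7@99]

Answer: bid=98 ask=-
bid=98 ask=101
bid=98 ask=101
bid=96 ask=101
bid=96 ask=101
bid=96 ask=-
bid=96 ask=99
bid=- ask=95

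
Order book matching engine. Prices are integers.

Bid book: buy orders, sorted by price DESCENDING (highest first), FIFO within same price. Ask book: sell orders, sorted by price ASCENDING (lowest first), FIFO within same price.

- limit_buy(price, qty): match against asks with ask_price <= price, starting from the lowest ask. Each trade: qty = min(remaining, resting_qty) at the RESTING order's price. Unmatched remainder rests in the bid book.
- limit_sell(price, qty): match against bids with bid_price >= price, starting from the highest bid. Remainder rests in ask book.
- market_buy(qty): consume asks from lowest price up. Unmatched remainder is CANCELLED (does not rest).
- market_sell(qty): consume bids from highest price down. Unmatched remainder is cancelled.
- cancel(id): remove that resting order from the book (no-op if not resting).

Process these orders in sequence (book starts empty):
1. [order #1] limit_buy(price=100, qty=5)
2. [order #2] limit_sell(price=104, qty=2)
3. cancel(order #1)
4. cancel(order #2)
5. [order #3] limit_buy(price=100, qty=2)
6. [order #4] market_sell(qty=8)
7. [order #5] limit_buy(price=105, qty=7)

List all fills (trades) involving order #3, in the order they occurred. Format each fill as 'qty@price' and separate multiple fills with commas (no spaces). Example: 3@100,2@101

Answer: 2@100

Derivation:
After op 1 [order #1] limit_buy(price=100, qty=5): fills=none; bids=[#1:5@100] asks=[-]
After op 2 [order #2] limit_sell(price=104, qty=2): fills=none; bids=[#1:5@100] asks=[#2:2@104]
After op 3 cancel(order #1): fills=none; bids=[-] asks=[#2:2@104]
After op 4 cancel(order #2): fills=none; bids=[-] asks=[-]
After op 5 [order #3] limit_buy(price=100, qty=2): fills=none; bids=[#3:2@100] asks=[-]
After op 6 [order #4] market_sell(qty=8): fills=#3x#4:2@100; bids=[-] asks=[-]
After op 7 [order #5] limit_buy(price=105, qty=7): fills=none; bids=[#5:7@105] asks=[-]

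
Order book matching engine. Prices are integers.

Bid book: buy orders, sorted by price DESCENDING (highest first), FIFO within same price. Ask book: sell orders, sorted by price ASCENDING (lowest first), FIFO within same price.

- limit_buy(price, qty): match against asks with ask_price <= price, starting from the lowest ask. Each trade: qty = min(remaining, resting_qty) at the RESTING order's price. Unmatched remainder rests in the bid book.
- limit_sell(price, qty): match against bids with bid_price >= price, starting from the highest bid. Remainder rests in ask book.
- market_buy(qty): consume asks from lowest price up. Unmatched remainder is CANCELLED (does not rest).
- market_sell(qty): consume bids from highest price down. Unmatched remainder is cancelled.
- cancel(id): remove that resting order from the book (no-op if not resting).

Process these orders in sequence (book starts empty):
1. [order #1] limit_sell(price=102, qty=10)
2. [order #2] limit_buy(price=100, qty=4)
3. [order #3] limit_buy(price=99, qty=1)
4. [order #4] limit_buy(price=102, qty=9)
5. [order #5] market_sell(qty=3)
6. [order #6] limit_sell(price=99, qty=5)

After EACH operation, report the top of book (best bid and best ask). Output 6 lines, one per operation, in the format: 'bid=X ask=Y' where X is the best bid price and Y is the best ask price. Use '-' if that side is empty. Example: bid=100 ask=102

Answer: bid=- ask=102
bid=100 ask=102
bid=100 ask=102
bid=100 ask=102
bid=100 ask=102
bid=- ask=99

Derivation:
After op 1 [order #1] limit_sell(price=102, qty=10): fills=none; bids=[-] asks=[#1:10@102]
After op 2 [order #2] limit_buy(price=100, qty=4): fills=none; bids=[#2:4@100] asks=[#1:10@102]
After op 3 [order #3] limit_buy(price=99, qty=1): fills=none; bids=[#2:4@100 #3:1@99] asks=[#1:10@102]
After op 4 [order #4] limit_buy(price=102, qty=9): fills=#4x#1:9@102; bids=[#2:4@100 #3:1@99] asks=[#1:1@102]
After op 5 [order #5] market_sell(qty=3): fills=#2x#5:3@100; bids=[#2:1@100 #3:1@99] asks=[#1:1@102]
After op 6 [order #6] limit_sell(price=99, qty=5): fills=#2x#6:1@100 #3x#6:1@99; bids=[-] asks=[#6:3@99 #1:1@102]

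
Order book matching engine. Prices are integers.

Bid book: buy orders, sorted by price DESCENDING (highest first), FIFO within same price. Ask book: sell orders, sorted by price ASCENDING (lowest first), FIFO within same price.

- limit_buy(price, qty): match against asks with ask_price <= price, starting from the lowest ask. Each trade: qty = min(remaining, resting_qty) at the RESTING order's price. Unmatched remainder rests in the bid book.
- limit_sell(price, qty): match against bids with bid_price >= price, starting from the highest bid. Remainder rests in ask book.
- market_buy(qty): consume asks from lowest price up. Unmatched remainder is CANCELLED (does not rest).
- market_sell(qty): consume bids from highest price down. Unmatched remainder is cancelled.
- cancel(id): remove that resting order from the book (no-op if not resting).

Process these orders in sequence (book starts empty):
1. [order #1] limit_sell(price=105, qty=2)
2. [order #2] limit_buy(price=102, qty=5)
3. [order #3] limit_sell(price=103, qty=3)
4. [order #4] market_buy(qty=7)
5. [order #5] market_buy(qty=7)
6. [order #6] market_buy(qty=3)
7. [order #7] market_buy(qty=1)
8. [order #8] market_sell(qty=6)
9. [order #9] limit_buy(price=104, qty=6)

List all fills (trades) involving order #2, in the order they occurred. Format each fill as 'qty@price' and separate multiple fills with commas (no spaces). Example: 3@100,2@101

After op 1 [order #1] limit_sell(price=105, qty=2): fills=none; bids=[-] asks=[#1:2@105]
After op 2 [order #2] limit_buy(price=102, qty=5): fills=none; bids=[#2:5@102] asks=[#1:2@105]
After op 3 [order #3] limit_sell(price=103, qty=3): fills=none; bids=[#2:5@102] asks=[#3:3@103 #1:2@105]
After op 4 [order #4] market_buy(qty=7): fills=#4x#3:3@103 #4x#1:2@105; bids=[#2:5@102] asks=[-]
After op 5 [order #5] market_buy(qty=7): fills=none; bids=[#2:5@102] asks=[-]
After op 6 [order #6] market_buy(qty=3): fills=none; bids=[#2:5@102] asks=[-]
After op 7 [order #7] market_buy(qty=1): fills=none; bids=[#2:5@102] asks=[-]
After op 8 [order #8] market_sell(qty=6): fills=#2x#8:5@102; bids=[-] asks=[-]
After op 9 [order #9] limit_buy(price=104, qty=6): fills=none; bids=[#9:6@104] asks=[-]

Answer: 5@102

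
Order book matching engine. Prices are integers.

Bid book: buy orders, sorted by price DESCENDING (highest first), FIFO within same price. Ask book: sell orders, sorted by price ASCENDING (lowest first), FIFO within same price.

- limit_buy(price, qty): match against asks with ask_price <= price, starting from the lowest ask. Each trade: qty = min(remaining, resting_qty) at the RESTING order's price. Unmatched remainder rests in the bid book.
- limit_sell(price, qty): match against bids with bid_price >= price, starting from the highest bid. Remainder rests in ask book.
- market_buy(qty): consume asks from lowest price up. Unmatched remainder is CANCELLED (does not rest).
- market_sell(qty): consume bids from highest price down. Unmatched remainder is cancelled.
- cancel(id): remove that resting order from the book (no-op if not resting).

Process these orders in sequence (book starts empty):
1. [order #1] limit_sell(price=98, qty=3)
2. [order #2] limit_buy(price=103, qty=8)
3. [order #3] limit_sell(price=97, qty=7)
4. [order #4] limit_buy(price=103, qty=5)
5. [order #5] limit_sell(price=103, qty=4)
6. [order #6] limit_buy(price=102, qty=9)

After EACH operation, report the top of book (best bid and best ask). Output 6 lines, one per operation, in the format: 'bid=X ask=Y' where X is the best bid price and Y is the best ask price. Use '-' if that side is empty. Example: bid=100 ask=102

After op 1 [order #1] limit_sell(price=98, qty=3): fills=none; bids=[-] asks=[#1:3@98]
After op 2 [order #2] limit_buy(price=103, qty=8): fills=#2x#1:3@98; bids=[#2:5@103] asks=[-]
After op 3 [order #3] limit_sell(price=97, qty=7): fills=#2x#3:5@103; bids=[-] asks=[#3:2@97]
After op 4 [order #4] limit_buy(price=103, qty=5): fills=#4x#3:2@97; bids=[#4:3@103] asks=[-]
After op 5 [order #5] limit_sell(price=103, qty=4): fills=#4x#5:3@103; bids=[-] asks=[#5:1@103]
After op 6 [order #6] limit_buy(price=102, qty=9): fills=none; bids=[#6:9@102] asks=[#5:1@103]

Answer: bid=- ask=98
bid=103 ask=-
bid=- ask=97
bid=103 ask=-
bid=- ask=103
bid=102 ask=103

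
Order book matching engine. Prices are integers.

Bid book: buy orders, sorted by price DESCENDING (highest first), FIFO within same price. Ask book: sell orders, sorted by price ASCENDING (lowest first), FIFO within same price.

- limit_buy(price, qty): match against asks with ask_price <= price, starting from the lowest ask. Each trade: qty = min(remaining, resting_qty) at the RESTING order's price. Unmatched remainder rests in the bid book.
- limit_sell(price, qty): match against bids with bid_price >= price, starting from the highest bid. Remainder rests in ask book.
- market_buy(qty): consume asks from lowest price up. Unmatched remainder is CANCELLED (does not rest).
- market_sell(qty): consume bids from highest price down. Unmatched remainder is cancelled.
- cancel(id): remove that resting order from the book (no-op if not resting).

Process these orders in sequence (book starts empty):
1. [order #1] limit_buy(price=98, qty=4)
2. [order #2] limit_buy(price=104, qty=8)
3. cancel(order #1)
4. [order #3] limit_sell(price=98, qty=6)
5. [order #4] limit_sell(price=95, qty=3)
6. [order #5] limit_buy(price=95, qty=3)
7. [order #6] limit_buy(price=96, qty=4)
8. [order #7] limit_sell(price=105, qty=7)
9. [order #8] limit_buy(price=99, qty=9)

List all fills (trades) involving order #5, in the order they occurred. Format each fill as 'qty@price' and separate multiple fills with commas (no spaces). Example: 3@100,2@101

After op 1 [order #1] limit_buy(price=98, qty=4): fills=none; bids=[#1:4@98] asks=[-]
After op 2 [order #2] limit_buy(price=104, qty=8): fills=none; bids=[#2:8@104 #1:4@98] asks=[-]
After op 3 cancel(order #1): fills=none; bids=[#2:8@104] asks=[-]
After op 4 [order #3] limit_sell(price=98, qty=6): fills=#2x#3:6@104; bids=[#2:2@104] asks=[-]
After op 5 [order #4] limit_sell(price=95, qty=3): fills=#2x#4:2@104; bids=[-] asks=[#4:1@95]
After op 6 [order #5] limit_buy(price=95, qty=3): fills=#5x#4:1@95; bids=[#5:2@95] asks=[-]
After op 7 [order #6] limit_buy(price=96, qty=4): fills=none; bids=[#6:4@96 #5:2@95] asks=[-]
After op 8 [order #7] limit_sell(price=105, qty=7): fills=none; bids=[#6:4@96 #5:2@95] asks=[#7:7@105]
After op 9 [order #8] limit_buy(price=99, qty=9): fills=none; bids=[#8:9@99 #6:4@96 #5:2@95] asks=[#7:7@105]

Answer: 1@95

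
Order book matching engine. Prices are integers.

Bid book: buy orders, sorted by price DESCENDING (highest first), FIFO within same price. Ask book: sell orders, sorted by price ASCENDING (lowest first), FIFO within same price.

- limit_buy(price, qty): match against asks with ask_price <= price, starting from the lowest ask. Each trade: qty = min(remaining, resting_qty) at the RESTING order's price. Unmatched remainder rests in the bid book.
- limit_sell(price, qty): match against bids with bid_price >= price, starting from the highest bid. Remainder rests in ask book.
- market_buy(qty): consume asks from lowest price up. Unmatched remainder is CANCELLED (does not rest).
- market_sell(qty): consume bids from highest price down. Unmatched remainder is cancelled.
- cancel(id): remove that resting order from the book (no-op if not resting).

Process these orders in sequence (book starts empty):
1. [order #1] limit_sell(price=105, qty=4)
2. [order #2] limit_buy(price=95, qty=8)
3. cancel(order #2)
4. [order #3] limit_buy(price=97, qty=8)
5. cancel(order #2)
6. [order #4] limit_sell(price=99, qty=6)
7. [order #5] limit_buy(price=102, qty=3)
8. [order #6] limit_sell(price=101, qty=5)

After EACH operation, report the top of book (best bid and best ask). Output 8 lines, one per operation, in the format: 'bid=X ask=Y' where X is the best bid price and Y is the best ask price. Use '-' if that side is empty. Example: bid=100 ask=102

Answer: bid=- ask=105
bid=95 ask=105
bid=- ask=105
bid=97 ask=105
bid=97 ask=105
bid=97 ask=99
bid=97 ask=99
bid=97 ask=99

Derivation:
After op 1 [order #1] limit_sell(price=105, qty=4): fills=none; bids=[-] asks=[#1:4@105]
After op 2 [order #2] limit_buy(price=95, qty=8): fills=none; bids=[#2:8@95] asks=[#1:4@105]
After op 3 cancel(order #2): fills=none; bids=[-] asks=[#1:4@105]
After op 4 [order #3] limit_buy(price=97, qty=8): fills=none; bids=[#3:8@97] asks=[#1:4@105]
After op 5 cancel(order #2): fills=none; bids=[#3:8@97] asks=[#1:4@105]
After op 6 [order #4] limit_sell(price=99, qty=6): fills=none; bids=[#3:8@97] asks=[#4:6@99 #1:4@105]
After op 7 [order #5] limit_buy(price=102, qty=3): fills=#5x#4:3@99; bids=[#3:8@97] asks=[#4:3@99 #1:4@105]
After op 8 [order #6] limit_sell(price=101, qty=5): fills=none; bids=[#3:8@97] asks=[#4:3@99 #6:5@101 #1:4@105]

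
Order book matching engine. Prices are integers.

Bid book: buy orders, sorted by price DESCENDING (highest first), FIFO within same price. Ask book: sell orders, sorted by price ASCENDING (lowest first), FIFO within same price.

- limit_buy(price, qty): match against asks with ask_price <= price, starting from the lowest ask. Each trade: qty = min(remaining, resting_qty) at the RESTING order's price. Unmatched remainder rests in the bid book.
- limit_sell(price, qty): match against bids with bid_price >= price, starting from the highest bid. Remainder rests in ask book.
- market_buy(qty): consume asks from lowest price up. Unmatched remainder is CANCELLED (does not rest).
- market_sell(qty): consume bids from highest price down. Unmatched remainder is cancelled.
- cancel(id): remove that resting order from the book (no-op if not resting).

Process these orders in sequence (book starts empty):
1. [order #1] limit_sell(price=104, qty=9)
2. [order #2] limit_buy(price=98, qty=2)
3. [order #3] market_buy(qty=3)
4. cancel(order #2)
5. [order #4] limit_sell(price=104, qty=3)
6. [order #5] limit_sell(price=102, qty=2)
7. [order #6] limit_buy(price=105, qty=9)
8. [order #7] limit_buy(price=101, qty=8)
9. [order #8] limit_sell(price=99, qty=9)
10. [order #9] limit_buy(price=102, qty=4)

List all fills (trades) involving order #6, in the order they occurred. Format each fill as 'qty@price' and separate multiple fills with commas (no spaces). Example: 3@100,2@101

After op 1 [order #1] limit_sell(price=104, qty=9): fills=none; bids=[-] asks=[#1:9@104]
After op 2 [order #2] limit_buy(price=98, qty=2): fills=none; bids=[#2:2@98] asks=[#1:9@104]
After op 3 [order #3] market_buy(qty=3): fills=#3x#1:3@104; bids=[#2:2@98] asks=[#1:6@104]
After op 4 cancel(order #2): fills=none; bids=[-] asks=[#1:6@104]
After op 5 [order #4] limit_sell(price=104, qty=3): fills=none; bids=[-] asks=[#1:6@104 #4:3@104]
After op 6 [order #5] limit_sell(price=102, qty=2): fills=none; bids=[-] asks=[#5:2@102 #1:6@104 #4:3@104]
After op 7 [order #6] limit_buy(price=105, qty=9): fills=#6x#5:2@102 #6x#1:6@104 #6x#4:1@104; bids=[-] asks=[#4:2@104]
After op 8 [order #7] limit_buy(price=101, qty=8): fills=none; bids=[#7:8@101] asks=[#4:2@104]
After op 9 [order #8] limit_sell(price=99, qty=9): fills=#7x#8:8@101; bids=[-] asks=[#8:1@99 #4:2@104]
After op 10 [order #9] limit_buy(price=102, qty=4): fills=#9x#8:1@99; bids=[#9:3@102] asks=[#4:2@104]

Answer: 2@102,6@104,1@104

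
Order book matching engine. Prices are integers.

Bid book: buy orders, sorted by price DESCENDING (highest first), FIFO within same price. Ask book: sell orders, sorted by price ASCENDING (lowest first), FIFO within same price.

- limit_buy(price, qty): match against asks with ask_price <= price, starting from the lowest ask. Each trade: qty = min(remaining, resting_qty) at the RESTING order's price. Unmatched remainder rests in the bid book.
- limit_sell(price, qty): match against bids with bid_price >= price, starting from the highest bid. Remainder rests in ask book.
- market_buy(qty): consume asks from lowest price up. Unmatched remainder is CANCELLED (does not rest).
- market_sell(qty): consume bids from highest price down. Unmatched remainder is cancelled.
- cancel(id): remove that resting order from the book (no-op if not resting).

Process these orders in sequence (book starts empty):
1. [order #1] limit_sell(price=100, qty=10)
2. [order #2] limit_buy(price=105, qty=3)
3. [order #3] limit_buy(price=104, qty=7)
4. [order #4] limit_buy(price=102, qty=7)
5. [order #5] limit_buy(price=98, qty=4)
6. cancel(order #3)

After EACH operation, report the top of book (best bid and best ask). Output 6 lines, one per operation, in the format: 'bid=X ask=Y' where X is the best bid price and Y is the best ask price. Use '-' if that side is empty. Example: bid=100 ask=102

Answer: bid=- ask=100
bid=- ask=100
bid=- ask=-
bid=102 ask=-
bid=102 ask=-
bid=102 ask=-

Derivation:
After op 1 [order #1] limit_sell(price=100, qty=10): fills=none; bids=[-] asks=[#1:10@100]
After op 2 [order #2] limit_buy(price=105, qty=3): fills=#2x#1:3@100; bids=[-] asks=[#1:7@100]
After op 3 [order #3] limit_buy(price=104, qty=7): fills=#3x#1:7@100; bids=[-] asks=[-]
After op 4 [order #4] limit_buy(price=102, qty=7): fills=none; bids=[#4:7@102] asks=[-]
After op 5 [order #5] limit_buy(price=98, qty=4): fills=none; bids=[#4:7@102 #5:4@98] asks=[-]
After op 6 cancel(order #3): fills=none; bids=[#4:7@102 #5:4@98] asks=[-]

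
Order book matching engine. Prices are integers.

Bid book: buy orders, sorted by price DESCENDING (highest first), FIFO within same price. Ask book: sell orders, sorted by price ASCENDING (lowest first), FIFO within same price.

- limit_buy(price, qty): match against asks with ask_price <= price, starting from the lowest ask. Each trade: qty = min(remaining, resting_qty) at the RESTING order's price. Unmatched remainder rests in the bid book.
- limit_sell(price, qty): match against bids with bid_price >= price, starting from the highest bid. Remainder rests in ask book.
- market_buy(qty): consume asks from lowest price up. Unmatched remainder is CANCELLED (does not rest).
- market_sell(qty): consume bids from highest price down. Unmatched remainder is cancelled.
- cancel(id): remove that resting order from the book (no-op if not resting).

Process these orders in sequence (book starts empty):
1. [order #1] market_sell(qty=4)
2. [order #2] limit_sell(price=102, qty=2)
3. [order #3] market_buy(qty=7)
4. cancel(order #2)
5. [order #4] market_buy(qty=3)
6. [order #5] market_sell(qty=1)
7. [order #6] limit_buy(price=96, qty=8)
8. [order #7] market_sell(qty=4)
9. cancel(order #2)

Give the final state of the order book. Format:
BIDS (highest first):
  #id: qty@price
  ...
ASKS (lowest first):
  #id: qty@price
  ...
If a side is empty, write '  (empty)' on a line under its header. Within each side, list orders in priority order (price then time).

Answer: BIDS (highest first):
  #6: 4@96
ASKS (lowest first):
  (empty)

Derivation:
After op 1 [order #1] market_sell(qty=4): fills=none; bids=[-] asks=[-]
After op 2 [order #2] limit_sell(price=102, qty=2): fills=none; bids=[-] asks=[#2:2@102]
After op 3 [order #3] market_buy(qty=7): fills=#3x#2:2@102; bids=[-] asks=[-]
After op 4 cancel(order #2): fills=none; bids=[-] asks=[-]
After op 5 [order #4] market_buy(qty=3): fills=none; bids=[-] asks=[-]
After op 6 [order #5] market_sell(qty=1): fills=none; bids=[-] asks=[-]
After op 7 [order #6] limit_buy(price=96, qty=8): fills=none; bids=[#6:8@96] asks=[-]
After op 8 [order #7] market_sell(qty=4): fills=#6x#7:4@96; bids=[#6:4@96] asks=[-]
After op 9 cancel(order #2): fills=none; bids=[#6:4@96] asks=[-]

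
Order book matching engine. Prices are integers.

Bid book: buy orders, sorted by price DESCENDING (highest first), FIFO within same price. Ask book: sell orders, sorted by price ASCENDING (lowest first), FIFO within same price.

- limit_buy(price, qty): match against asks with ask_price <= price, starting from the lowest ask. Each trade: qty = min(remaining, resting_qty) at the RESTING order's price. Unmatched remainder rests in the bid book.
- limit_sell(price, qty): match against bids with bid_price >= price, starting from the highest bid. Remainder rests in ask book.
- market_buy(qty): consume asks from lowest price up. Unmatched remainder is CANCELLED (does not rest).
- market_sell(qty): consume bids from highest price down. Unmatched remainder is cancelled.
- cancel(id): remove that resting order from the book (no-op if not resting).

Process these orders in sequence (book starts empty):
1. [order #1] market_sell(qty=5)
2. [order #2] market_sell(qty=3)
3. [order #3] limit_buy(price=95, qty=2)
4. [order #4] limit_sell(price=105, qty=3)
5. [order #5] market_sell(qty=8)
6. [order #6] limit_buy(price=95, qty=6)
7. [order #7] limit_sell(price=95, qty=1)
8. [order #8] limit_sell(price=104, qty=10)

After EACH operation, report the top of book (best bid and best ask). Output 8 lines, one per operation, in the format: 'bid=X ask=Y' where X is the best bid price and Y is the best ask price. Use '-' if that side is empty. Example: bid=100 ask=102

Answer: bid=- ask=-
bid=- ask=-
bid=95 ask=-
bid=95 ask=105
bid=- ask=105
bid=95 ask=105
bid=95 ask=105
bid=95 ask=104

Derivation:
After op 1 [order #1] market_sell(qty=5): fills=none; bids=[-] asks=[-]
After op 2 [order #2] market_sell(qty=3): fills=none; bids=[-] asks=[-]
After op 3 [order #3] limit_buy(price=95, qty=2): fills=none; bids=[#3:2@95] asks=[-]
After op 4 [order #4] limit_sell(price=105, qty=3): fills=none; bids=[#3:2@95] asks=[#4:3@105]
After op 5 [order #5] market_sell(qty=8): fills=#3x#5:2@95; bids=[-] asks=[#4:3@105]
After op 6 [order #6] limit_buy(price=95, qty=6): fills=none; bids=[#6:6@95] asks=[#4:3@105]
After op 7 [order #7] limit_sell(price=95, qty=1): fills=#6x#7:1@95; bids=[#6:5@95] asks=[#4:3@105]
After op 8 [order #8] limit_sell(price=104, qty=10): fills=none; bids=[#6:5@95] asks=[#8:10@104 #4:3@105]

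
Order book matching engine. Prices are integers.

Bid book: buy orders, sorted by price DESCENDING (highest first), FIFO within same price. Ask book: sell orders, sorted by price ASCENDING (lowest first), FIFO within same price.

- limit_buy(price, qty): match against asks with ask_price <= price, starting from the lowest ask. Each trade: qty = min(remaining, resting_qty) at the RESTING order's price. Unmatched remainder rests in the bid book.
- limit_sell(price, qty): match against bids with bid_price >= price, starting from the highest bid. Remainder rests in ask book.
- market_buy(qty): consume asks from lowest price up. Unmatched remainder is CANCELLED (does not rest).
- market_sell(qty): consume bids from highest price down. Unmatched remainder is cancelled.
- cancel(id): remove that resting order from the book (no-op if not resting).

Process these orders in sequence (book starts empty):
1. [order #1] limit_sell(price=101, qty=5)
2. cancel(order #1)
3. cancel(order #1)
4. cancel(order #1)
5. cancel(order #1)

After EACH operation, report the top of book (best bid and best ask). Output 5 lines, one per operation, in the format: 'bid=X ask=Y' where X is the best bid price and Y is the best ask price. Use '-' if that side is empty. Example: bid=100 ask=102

After op 1 [order #1] limit_sell(price=101, qty=5): fills=none; bids=[-] asks=[#1:5@101]
After op 2 cancel(order #1): fills=none; bids=[-] asks=[-]
After op 3 cancel(order #1): fills=none; bids=[-] asks=[-]
After op 4 cancel(order #1): fills=none; bids=[-] asks=[-]
After op 5 cancel(order #1): fills=none; bids=[-] asks=[-]

Answer: bid=- ask=101
bid=- ask=-
bid=- ask=-
bid=- ask=-
bid=- ask=-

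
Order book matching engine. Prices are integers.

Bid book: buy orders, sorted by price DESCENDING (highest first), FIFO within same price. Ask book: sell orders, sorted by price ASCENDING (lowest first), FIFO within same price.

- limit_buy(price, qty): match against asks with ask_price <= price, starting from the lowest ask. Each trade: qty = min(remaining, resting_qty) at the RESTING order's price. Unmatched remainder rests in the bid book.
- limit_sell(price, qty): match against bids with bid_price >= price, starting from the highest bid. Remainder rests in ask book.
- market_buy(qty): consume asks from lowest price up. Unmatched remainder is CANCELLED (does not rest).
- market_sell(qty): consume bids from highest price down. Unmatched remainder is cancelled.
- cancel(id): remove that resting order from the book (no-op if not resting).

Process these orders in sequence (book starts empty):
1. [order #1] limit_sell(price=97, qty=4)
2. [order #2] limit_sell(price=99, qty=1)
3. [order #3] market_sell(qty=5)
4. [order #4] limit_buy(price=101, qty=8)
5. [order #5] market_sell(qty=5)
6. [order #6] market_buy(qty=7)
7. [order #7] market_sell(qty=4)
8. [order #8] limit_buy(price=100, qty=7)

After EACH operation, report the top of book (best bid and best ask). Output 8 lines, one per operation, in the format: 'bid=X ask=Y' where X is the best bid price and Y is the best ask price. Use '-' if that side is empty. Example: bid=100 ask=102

Answer: bid=- ask=97
bid=- ask=97
bid=- ask=97
bid=101 ask=-
bid=- ask=-
bid=- ask=-
bid=- ask=-
bid=100 ask=-

Derivation:
After op 1 [order #1] limit_sell(price=97, qty=4): fills=none; bids=[-] asks=[#1:4@97]
After op 2 [order #2] limit_sell(price=99, qty=1): fills=none; bids=[-] asks=[#1:4@97 #2:1@99]
After op 3 [order #3] market_sell(qty=5): fills=none; bids=[-] asks=[#1:4@97 #2:1@99]
After op 4 [order #4] limit_buy(price=101, qty=8): fills=#4x#1:4@97 #4x#2:1@99; bids=[#4:3@101] asks=[-]
After op 5 [order #5] market_sell(qty=5): fills=#4x#5:3@101; bids=[-] asks=[-]
After op 6 [order #6] market_buy(qty=7): fills=none; bids=[-] asks=[-]
After op 7 [order #7] market_sell(qty=4): fills=none; bids=[-] asks=[-]
After op 8 [order #8] limit_buy(price=100, qty=7): fills=none; bids=[#8:7@100] asks=[-]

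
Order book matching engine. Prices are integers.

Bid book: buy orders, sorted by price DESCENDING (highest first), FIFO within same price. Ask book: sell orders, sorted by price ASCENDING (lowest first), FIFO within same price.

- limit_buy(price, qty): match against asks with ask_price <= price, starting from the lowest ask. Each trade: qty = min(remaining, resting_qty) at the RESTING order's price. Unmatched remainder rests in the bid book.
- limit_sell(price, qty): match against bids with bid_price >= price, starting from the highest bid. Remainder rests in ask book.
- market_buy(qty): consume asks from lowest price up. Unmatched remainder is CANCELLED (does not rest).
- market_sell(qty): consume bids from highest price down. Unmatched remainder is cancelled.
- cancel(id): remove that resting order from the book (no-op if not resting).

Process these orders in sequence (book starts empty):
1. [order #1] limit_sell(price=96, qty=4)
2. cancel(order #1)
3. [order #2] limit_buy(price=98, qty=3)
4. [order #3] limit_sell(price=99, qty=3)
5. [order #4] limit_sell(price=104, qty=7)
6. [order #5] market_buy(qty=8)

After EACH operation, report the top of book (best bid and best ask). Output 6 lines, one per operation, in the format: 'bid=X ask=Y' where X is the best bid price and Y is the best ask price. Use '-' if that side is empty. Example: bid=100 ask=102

After op 1 [order #1] limit_sell(price=96, qty=4): fills=none; bids=[-] asks=[#1:4@96]
After op 2 cancel(order #1): fills=none; bids=[-] asks=[-]
After op 3 [order #2] limit_buy(price=98, qty=3): fills=none; bids=[#2:3@98] asks=[-]
After op 4 [order #3] limit_sell(price=99, qty=3): fills=none; bids=[#2:3@98] asks=[#3:3@99]
After op 5 [order #4] limit_sell(price=104, qty=7): fills=none; bids=[#2:3@98] asks=[#3:3@99 #4:7@104]
After op 6 [order #5] market_buy(qty=8): fills=#5x#3:3@99 #5x#4:5@104; bids=[#2:3@98] asks=[#4:2@104]

Answer: bid=- ask=96
bid=- ask=-
bid=98 ask=-
bid=98 ask=99
bid=98 ask=99
bid=98 ask=104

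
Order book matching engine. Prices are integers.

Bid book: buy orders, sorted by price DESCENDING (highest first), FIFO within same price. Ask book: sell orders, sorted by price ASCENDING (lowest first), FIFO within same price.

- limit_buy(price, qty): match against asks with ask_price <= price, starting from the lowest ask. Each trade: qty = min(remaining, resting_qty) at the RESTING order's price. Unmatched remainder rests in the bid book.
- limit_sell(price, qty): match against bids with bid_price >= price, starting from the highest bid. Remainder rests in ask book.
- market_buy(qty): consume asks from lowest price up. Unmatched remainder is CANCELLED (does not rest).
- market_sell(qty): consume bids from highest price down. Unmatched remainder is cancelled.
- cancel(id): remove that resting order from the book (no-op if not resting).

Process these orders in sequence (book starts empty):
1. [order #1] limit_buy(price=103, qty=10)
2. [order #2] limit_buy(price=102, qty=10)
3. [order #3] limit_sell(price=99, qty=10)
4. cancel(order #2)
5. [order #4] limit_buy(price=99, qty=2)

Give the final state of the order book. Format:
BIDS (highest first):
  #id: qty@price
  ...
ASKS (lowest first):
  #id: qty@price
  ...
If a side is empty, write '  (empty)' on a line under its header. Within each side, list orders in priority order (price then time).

Answer: BIDS (highest first):
  #4: 2@99
ASKS (lowest first):
  (empty)

Derivation:
After op 1 [order #1] limit_buy(price=103, qty=10): fills=none; bids=[#1:10@103] asks=[-]
After op 2 [order #2] limit_buy(price=102, qty=10): fills=none; bids=[#1:10@103 #2:10@102] asks=[-]
After op 3 [order #3] limit_sell(price=99, qty=10): fills=#1x#3:10@103; bids=[#2:10@102] asks=[-]
After op 4 cancel(order #2): fills=none; bids=[-] asks=[-]
After op 5 [order #4] limit_buy(price=99, qty=2): fills=none; bids=[#4:2@99] asks=[-]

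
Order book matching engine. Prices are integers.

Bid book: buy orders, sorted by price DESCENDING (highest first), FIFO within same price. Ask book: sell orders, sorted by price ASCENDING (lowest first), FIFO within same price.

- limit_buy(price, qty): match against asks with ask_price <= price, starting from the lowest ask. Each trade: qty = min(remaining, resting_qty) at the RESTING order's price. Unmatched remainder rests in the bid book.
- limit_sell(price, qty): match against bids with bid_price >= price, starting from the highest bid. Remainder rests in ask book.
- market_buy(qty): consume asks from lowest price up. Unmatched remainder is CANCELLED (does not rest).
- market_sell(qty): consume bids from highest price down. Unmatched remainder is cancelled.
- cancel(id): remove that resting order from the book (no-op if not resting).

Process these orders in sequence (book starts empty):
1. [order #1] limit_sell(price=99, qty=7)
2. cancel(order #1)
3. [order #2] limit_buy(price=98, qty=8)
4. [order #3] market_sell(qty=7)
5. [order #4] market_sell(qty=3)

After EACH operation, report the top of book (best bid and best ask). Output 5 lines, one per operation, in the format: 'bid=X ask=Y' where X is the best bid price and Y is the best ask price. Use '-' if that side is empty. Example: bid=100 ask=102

Answer: bid=- ask=99
bid=- ask=-
bid=98 ask=-
bid=98 ask=-
bid=- ask=-

Derivation:
After op 1 [order #1] limit_sell(price=99, qty=7): fills=none; bids=[-] asks=[#1:7@99]
After op 2 cancel(order #1): fills=none; bids=[-] asks=[-]
After op 3 [order #2] limit_buy(price=98, qty=8): fills=none; bids=[#2:8@98] asks=[-]
After op 4 [order #3] market_sell(qty=7): fills=#2x#3:7@98; bids=[#2:1@98] asks=[-]
After op 5 [order #4] market_sell(qty=3): fills=#2x#4:1@98; bids=[-] asks=[-]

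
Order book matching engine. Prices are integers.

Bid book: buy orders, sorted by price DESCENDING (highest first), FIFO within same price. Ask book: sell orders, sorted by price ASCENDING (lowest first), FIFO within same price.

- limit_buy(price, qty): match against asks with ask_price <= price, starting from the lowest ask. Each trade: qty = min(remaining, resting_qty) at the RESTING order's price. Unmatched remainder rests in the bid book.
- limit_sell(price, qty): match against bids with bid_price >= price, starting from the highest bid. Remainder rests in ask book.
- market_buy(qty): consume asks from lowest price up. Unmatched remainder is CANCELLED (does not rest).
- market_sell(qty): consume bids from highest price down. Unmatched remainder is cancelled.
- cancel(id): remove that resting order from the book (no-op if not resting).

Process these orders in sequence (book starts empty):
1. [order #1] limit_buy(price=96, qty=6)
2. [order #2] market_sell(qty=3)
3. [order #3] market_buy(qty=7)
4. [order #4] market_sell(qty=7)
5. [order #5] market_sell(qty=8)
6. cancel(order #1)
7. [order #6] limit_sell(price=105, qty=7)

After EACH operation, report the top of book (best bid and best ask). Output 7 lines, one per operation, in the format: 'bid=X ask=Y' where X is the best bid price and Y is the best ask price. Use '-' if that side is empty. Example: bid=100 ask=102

Answer: bid=96 ask=-
bid=96 ask=-
bid=96 ask=-
bid=- ask=-
bid=- ask=-
bid=- ask=-
bid=- ask=105

Derivation:
After op 1 [order #1] limit_buy(price=96, qty=6): fills=none; bids=[#1:6@96] asks=[-]
After op 2 [order #2] market_sell(qty=3): fills=#1x#2:3@96; bids=[#1:3@96] asks=[-]
After op 3 [order #3] market_buy(qty=7): fills=none; bids=[#1:3@96] asks=[-]
After op 4 [order #4] market_sell(qty=7): fills=#1x#4:3@96; bids=[-] asks=[-]
After op 5 [order #5] market_sell(qty=8): fills=none; bids=[-] asks=[-]
After op 6 cancel(order #1): fills=none; bids=[-] asks=[-]
After op 7 [order #6] limit_sell(price=105, qty=7): fills=none; bids=[-] asks=[#6:7@105]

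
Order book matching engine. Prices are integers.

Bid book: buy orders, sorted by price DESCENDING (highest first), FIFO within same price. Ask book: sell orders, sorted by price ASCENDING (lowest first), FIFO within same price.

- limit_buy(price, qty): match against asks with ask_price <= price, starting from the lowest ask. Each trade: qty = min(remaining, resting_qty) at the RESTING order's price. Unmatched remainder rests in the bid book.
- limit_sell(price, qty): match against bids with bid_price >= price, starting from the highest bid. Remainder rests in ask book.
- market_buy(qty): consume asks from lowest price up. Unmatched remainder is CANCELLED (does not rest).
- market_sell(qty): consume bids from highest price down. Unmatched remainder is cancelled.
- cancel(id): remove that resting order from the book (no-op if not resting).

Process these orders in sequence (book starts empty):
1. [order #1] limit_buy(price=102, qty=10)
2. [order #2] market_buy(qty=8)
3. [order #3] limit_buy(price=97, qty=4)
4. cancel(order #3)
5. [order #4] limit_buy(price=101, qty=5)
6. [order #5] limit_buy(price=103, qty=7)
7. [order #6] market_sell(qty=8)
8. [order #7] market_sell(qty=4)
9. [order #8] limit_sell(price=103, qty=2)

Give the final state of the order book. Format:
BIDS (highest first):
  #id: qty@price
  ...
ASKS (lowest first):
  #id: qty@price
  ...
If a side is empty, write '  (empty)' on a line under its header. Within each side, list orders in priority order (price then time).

After op 1 [order #1] limit_buy(price=102, qty=10): fills=none; bids=[#1:10@102] asks=[-]
After op 2 [order #2] market_buy(qty=8): fills=none; bids=[#1:10@102] asks=[-]
After op 3 [order #3] limit_buy(price=97, qty=4): fills=none; bids=[#1:10@102 #3:4@97] asks=[-]
After op 4 cancel(order #3): fills=none; bids=[#1:10@102] asks=[-]
After op 5 [order #4] limit_buy(price=101, qty=5): fills=none; bids=[#1:10@102 #4:5@101] asks=[-]
After op 6 [order #5] limit_buy(price=103, qty=7): fills=none; bids=[#5:7@103 #1:10@102 #4:5@101] asks=[-]
After op 7 [order #6] market_sell(qty=8): fills=#5x#6:7@103 #1x#6:1@102; bids=[#1:9@102 #4:5@101] asks=[-]
After op 8 [order #7] market_sell(qty=4): fills=#1x#7:4@102; bids=[#1:5@102 #4:5@101] asks=[-]
After op 9 [order #8] limit_sell(price=103, qty=2): fills=none; bids=[#1:5@102 #4:5@101] asks=[#8:2@103]

Answer: BIDS (highest first):
  #1: 5@102
  #4: 5@101
ASKS (lowest first):
  #8: 2@103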